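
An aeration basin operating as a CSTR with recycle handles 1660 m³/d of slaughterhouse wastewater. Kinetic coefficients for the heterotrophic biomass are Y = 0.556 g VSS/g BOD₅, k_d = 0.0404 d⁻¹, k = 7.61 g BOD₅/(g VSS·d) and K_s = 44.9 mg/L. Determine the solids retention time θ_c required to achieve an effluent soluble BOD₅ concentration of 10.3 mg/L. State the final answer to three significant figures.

θ_c ≈ 1.33 d

At the target effluent, Y k S/(K_s+S) = 0.556×7.61×10.3/55.20 = 0.7895 d⁻¹.
θ_c = 1/(μ − k_d) = 1/(0.7895 − 0.0404) = 1/0.7491 = 1.335 d.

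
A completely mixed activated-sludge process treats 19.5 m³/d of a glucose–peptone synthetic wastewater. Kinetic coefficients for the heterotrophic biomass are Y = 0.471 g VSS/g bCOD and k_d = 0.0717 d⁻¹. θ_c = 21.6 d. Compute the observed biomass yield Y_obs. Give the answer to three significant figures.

The observed yield is Y_obs = Y/(1 + k_d·θ_c) = 0.471 / (1 + 0.0717 × 21.6) = 0.471 / 2.549 = 0.1848 g VSS per g bCOD removed.

Y_obs ≈ 0.185 g VSS/g bCOD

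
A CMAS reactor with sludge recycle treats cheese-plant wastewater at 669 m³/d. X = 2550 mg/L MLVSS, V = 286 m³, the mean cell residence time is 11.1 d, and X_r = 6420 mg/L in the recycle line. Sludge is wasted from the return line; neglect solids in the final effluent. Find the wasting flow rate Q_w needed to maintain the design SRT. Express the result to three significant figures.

Wasting from the return line (neglecting effluent solids): Q_w = V·X / (θ_c·X_r) = 286.0 × 2550 / (11.1 × 6420) = 10.23 m³/d.

Q_w ≈ 10.2 m³/d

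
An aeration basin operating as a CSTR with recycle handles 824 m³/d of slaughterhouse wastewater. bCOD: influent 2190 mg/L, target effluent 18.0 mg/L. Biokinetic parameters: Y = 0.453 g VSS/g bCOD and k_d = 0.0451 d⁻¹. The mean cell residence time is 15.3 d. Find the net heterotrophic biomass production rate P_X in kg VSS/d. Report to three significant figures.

P_X ≈ 480 kg VSS/d

Y_obs = Y / (1 + k_d θ_c) = 0.453 / (1 + 0.0451 × 15.3) = 0.453 / 1.690 = 0.2680.
Q·(S₀ − S) = 824 × (2190 − 18.0) × 10⁻³ = 1790 kg/d removed.
So the net sludge growth is P_X = 0.2680 × 1790 = 479.7 kg VSS/d.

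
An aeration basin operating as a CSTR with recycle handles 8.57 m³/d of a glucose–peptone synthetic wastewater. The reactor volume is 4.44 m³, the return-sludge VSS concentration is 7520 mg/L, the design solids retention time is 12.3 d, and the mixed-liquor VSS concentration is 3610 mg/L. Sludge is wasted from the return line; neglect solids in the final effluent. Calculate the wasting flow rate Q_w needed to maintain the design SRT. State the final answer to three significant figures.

Q_w ≈ 0.173 m³/d

Wasting from the return line (neglecting effluent solids): Q_w = V·X / (θ_c·X_r) = 4.440 × 3610 / (12.3 × 7520) = 0.1733 m³/d.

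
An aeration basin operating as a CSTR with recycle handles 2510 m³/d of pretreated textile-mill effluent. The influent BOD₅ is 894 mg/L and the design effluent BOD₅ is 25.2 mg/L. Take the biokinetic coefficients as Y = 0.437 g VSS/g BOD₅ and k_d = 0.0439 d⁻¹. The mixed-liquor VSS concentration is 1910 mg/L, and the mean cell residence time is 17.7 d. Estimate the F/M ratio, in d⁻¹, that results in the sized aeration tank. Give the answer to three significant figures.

F/M ≈ 0.236 d⁻¹

From the SRT design equation V = Y Q (S₀−S) θ_c / [X (1 + k_d θ_c)] = 0.437 × 2510 × (894 − 25.2) × 17.7 / [1910 × (1 + 0.0439 × 17.7)] = 1.69×10^7 / 3394 = 4970 m³.
Food-to-microorganism ratio F/M = Q S₀ / (V X) = 2510 × 894 / (4970 × 1910) = 0.2364 d⁻¹.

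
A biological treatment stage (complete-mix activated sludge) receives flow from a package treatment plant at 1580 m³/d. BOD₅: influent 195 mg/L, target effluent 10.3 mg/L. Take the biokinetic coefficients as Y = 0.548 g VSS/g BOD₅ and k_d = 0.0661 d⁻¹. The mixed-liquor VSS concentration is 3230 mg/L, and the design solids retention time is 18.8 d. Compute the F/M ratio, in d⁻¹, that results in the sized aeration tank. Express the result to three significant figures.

Rearranging the biomass balance for a CMAS with decay, V = Y·Q·ΔS·θ_c / [X·(1+k_d θ_c)] = 0.548 × 1580 × (195 − 10.3) × 18.8 / [3230 × (1 + 0.0661 × 18.8)] = 3.01×10^6 / 7244 = 415.0 m³.
F/M = Q·S₀ / (V·X) = 1580 × 195 / (415.0 × 3230) = 0.2298 g BOD₅·(g VSS·d)⁻¹.

F/M ≈ 0.230 d⁻¹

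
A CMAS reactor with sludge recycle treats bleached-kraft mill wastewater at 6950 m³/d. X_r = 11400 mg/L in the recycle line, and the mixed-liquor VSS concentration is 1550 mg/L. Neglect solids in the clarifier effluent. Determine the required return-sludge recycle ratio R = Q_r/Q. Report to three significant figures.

R ≈ 0.157

Mass balance around the secondary clarifier (neglecting effluent solids): R = X / (X_r − X) = 1550 / (11400 − 1550) = 0.1574.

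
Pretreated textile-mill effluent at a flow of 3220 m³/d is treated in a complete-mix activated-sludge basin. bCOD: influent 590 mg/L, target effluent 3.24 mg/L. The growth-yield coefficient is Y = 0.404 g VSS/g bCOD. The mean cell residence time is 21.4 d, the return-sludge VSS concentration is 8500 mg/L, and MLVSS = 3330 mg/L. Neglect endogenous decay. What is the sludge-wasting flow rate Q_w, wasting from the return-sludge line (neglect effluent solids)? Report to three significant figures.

Biomass mass balance (decay neglected): V·X = Y·Q·(S₀ − S)·θ_c, so V = 0.404 × 3220 × (590 − 3.24) × 21.4 / 3330 = 4905 m³.
Q_w = (V·X)/(θ_c X_r) = 4905 × 3330 / (21.4 × 8500) = 89.80 m³/d.

Q_w ≈ 89.8 m³/d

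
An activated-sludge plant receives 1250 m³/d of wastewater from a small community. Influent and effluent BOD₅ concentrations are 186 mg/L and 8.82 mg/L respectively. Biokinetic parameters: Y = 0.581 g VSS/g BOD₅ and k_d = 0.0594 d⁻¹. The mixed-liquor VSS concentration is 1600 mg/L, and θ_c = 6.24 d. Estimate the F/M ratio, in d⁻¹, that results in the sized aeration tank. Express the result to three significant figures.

F/M ≈ 0.397 d⁻¹

Steady-state biomass mass balance: V·X·(1 + k_d·θ_c) = Y·Q·(S₀ − S)·θ_c, so V = 0.581 × 1250 × (186 − 8.82) × 6.24 / [1600 × (1 + 0.0594 × 6.24)] = 8.03×10^5 / 2193 = 366.1 m³.
Food-to-microorganism ratio F/M = Q S₀ / (V X) = 1250 × 186 / (366.1 × 1600) = 0.3969 d⁻¹.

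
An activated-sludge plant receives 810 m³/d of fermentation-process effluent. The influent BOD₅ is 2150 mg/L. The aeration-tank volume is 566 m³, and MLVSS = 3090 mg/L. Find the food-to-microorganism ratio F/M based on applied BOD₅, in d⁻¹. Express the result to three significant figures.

Food-to-microorganism ratio F/M = Q S₀ / (V X) = 810 × 2150 / (566.0 × 3090) = 0.9957 d⁻¹.

F/M ≈ 0.996 d⁻¹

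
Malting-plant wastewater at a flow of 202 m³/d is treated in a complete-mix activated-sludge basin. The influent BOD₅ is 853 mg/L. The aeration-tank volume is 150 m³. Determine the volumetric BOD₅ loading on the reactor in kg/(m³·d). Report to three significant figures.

L_v ≈ 1.15 kg BOD₅/(m³·d)

L_v = Q S₀ / V = 202 × 853 × 10⁻³ / 150.0 = 1.149 kg/(m³·d).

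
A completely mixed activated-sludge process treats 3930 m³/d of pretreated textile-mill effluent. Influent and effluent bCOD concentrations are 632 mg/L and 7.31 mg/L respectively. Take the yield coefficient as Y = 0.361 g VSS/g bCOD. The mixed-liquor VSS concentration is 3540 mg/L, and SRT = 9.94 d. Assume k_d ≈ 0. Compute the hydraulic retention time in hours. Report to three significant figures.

V·X = Y·Q·ΔS·θ_c gives V = 0.361 × 3930 × (632 − 7.31) × 9.94 / 3540 = 2489 m³.
τ = V/Q = 2489/3930 = 0.6332 d, or 15.20 h.

τ ≈ 15.2 h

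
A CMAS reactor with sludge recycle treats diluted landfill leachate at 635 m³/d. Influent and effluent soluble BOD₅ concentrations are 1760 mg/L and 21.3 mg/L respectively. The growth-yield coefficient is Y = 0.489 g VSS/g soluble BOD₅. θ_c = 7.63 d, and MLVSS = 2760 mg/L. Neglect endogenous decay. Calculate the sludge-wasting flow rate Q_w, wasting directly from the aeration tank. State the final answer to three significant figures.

Biomass mass balance (decay neglected): V·X = Y·Q·(S₀ − S)·θ_c, so V = 0.489 × 635 × (1760 − 21.3) × 7.63 / 2760 = 1493 m³.
For wasting at MLVSS concentration, Q_w = V/θ_c = 1493/7.63 = 195.6 m³/d.

Q_w ≈ 196 m³/d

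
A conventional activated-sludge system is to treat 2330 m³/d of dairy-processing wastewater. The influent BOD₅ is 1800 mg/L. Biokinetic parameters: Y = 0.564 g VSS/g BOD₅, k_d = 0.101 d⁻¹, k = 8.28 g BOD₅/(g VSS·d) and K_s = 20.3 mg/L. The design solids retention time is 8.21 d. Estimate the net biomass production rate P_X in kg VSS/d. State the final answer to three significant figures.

P_X ≈ 1290 kg VSS/d

From the Monod/SRT balance for a CMAS, S = K_s·(1+k_d θ_c)/[θ_c·(Y k − k_d) − 1] = 20.3 × (1 + 0.101 × 8.21) / [8.21 × (0.564 × 8.28 − 0.101) − 1] = 37.13 / 36.51 = 1.017 mg/L.
Y_obs = Y / (1 + k_d θ_c) = 0.564 / (1 + 0.101 × 8.21) = 0.564 / 1.829 = 0.3083.
Substrate removed = Q·(S₀ − S) = 2330 m³/d × (1800 − 1.02) g/m³ = 4.19×10^6 g/d = 4192 kg/d.
P_X = Y_obs · Q(S₀ − S) = 0.3083 × 4192 = 1292 kg VSS/d.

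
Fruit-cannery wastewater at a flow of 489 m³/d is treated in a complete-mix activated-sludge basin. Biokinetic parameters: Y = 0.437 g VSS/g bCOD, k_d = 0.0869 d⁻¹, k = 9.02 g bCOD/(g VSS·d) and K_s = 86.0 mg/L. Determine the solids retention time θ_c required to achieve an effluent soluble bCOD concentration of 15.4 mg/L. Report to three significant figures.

θ_c ≈ 1.95 d

Specific growth rate at S = 15.4 mg/L: μ = YkS/(K_s+S) = 0.437·9.02·15.4/(86.0+15.4) = 0.5986 d⁻¹.
θ_c = 1/(μ − k_d) = 1/(0.5986 − 0.0869) = 1/0.5117 = 1.954 d.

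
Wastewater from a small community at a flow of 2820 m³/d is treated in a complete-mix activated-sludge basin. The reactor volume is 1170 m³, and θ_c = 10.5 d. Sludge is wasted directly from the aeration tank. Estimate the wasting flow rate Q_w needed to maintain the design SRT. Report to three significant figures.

For wasting at MLVSS concentration, Q_w = V/θ_c = 1170/10.5 = 111.4 m³/d.

Q_w ≈ 111 m³/d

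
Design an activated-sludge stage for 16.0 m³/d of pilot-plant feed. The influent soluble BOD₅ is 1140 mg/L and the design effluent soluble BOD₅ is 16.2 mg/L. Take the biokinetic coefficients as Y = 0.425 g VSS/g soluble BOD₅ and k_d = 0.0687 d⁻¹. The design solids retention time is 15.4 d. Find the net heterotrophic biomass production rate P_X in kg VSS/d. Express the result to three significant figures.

P_X ≈ 3.71 kg VSS/d

Y_obs = Y / (1 + k_d θ_c) = 0.425 / (1 + 0.0687 × 15.4) = 0.425 / 2.058 = 0.2065.
Mass of soluble BOD₅ removed per day: Q(S₀ − S) = 16.0 × 1124 g/m³ = 17.98 kg/d.
Biomass produced: P_X = Y_obs·Q·ΔS = 0.2065 × 17.98 ≈ 3.713 kg VSS/d.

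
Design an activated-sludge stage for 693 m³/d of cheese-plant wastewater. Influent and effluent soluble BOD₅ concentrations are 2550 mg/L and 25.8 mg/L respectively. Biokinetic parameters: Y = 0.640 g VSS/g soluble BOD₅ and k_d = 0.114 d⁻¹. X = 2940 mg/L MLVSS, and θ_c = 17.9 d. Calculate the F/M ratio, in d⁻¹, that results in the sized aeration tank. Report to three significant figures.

Steady-state biomass mass balance: V·X·(1 + k_d·θ_c) = Y·Q·(S₀ − S)·θ_c, so V = 0.640 × 693 × (2550 − 25.8) × 17.9 / [2940 × (1 + 0.114 × 17.9)] = 2×10^7 / 8939 = 2242 m³.
F/M = applied load / biomass = Q·S₀/(V·X) = 693 × 2550 / (2242 × 2940) = 0.2681 d⁻¹.

F/M ≈ 0.268 d⁻¹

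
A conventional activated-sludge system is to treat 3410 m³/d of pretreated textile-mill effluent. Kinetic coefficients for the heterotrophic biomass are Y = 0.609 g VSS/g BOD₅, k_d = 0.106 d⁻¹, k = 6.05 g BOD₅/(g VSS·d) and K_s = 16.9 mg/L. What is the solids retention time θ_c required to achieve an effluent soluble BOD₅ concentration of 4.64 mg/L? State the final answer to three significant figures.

θ_c ≈ 1.45 d

Specific growth rate at S = 4.64 mg/L: μ = YkS/(K_s+S) = 0.609·6.05·4.64/(16.9+4.64) = 0.7937 d⁻¹.
θ_c = 1/(μ − k_d) = 1/(0.7937 − 0.106) = 1/0.6877 = 1.454 d.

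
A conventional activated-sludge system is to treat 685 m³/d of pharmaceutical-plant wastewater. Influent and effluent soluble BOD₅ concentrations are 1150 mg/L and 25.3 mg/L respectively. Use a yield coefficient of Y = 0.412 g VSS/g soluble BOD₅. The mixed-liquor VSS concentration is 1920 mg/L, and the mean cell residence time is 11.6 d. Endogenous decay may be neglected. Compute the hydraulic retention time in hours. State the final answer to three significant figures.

τ ≈ 67.2 h

V·X = Y·Q·ΔS·θ_c gives V = 0.412 × 685 × (1150 − 25.3) × 11.6 / 1920 = 1918 m³.
τ = V/Q = 1918/685 = 2.800 d, or 67.19 h.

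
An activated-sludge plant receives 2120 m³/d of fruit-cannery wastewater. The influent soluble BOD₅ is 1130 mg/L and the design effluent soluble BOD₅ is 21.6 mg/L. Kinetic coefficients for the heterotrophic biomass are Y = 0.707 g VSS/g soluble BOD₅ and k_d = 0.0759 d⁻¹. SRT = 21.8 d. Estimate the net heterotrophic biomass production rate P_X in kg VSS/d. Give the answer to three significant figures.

P_X ≈ 626 kg VSS/d

Correct the yield for decay: Y_obs = Y/(1 + k_d θ_c) = 0.707 / (1 + 0.0759 × 21.8) = 0.707 / 2.655 = 0.2663.
Q·(S₀ − S) = 2120 × (1130 − 21.6) × 10⁻³ = 2350 kg/d removed.
Net biomass production P_X = Y_obs × Q·(S₀ − S) = 0.2663 × 2350 = 625.8 kg VSS/d.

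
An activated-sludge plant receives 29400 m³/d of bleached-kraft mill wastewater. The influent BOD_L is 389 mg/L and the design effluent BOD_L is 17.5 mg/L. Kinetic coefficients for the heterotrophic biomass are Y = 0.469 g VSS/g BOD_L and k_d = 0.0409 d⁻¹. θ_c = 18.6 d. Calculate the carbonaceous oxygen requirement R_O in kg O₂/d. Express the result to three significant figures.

The observed yield is Y_obs = Y/(1 + k_d·θ_c) = 0.469 / (1 + 0.0409 × 18.6) = 0.469 / 1.761 = 0.2664 g VSS per g BOD_L removed.
Substrate removed = Q·(S₀ − S) = 29400 m³/d × (389 − 17.5) g/m³ = 1.09×10^7 g/d = 10922 kg/d.
P_X = Y_obs·Q·(S₀ − S) = 0.2664 × 10922 = 2909 kg VSS/d.
R_O = Q·(S₀ − S) − 1.42·P_X = 10922 − 1.42 × 2909 = 6791 kg O₂/d.

R_O ≈ 6790 kg O₂/d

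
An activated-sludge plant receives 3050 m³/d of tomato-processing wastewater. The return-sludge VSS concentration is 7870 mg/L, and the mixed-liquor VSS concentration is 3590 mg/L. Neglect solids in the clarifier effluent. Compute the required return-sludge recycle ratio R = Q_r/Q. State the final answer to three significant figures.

R ≈ 0.839

R = Q_r/Q = X/(X_r − X) = 3590 / (7870 − 3590) = 0.8388.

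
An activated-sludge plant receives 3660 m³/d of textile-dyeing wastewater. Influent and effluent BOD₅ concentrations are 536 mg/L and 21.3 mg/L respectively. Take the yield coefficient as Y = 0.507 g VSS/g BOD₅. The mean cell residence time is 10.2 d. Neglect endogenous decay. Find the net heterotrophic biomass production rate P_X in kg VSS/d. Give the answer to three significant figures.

P_X ≈ 955 kg VSS/d

Since k_d ≈ 0, Y_obs = Y = 0.507 g VSS/g BOD₅.
Substrate removed = Q·(S₀ − S) = 3660 m³/d × (536 − 21.3) g/m³ = 1.88×10^6 g/d = 1884 kg/d.
Net biomass production P_X = Y_obs × Q·(S₀ − S) = 0.5070 × 1884 = 955.1 kg VSS/d.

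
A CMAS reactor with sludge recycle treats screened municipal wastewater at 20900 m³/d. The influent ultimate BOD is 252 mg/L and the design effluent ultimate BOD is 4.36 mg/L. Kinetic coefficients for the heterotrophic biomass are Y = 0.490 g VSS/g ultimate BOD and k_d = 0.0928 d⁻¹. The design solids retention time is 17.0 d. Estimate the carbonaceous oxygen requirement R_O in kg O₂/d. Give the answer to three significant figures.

Observed yield with endogenous decay: Y_obs = Y / (1 + k_d·θ_c) = 0.490 / (1 + 0.0928 × 17.0) = 0.490 / 2.578 = 0.1901 g VSS/g ultimate BOD.
Substrate removed = Q·(S₀ − S) = 20900 m³/d × (252 − 4.36) g/m³ = 5.18×10^6 g/d = 5176 kg/d.
P_X = Y_obs·Q·(S₀ − S) = 0.1901 × 5176 = 983.9 kg VSS/d.
Carbonaceous O₂ demand = substrate oxidised − cell-mass equivalent = 5176 − 1.42 × 983.9 = 3779 kg O₂/d.

R_O ≈ 3780 kg O₂/d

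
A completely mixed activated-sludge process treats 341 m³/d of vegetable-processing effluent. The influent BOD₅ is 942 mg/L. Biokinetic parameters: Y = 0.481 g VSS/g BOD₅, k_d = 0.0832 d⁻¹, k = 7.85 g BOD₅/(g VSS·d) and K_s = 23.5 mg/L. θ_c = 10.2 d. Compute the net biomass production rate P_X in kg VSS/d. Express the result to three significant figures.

For a completely mixed reactor with recycle the Lawrence–McCarty relation gives S = K_s·(1 + k_d·θ_c) / [θ_c·(Y·k − k_d) − 1] = 23.5 × (1 + 0.0832 × 10.2) / [10.2 × (0.481 × 7.85 − 0.0832) − 1] = 43.44 / 36.67 = 1.185 mg/L.
Correct the yield for decay: Y_obs = Y/(1 + k_d θ_c) = 0.481 / (1 + 0.0832 × 10.2) = 0.481 / 1.849 = 0.2602.
Mass of BOD₅ removed per day: Q(S₀ − S) = 341 × 940.8 g/m³ = 320.8 kg/d.
Net biomass production P_X = Y_obs × Q·(S₀ − S) = 0.2602 × 320.8 = 83.47 kg VSS/d.

P_X ≈ 83.5 kg VSS/d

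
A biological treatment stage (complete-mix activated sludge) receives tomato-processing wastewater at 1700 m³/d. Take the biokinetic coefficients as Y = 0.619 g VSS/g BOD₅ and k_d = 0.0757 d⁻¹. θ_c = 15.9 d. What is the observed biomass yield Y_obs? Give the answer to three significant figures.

Y_obs ≈ 0.281 g VSS/g BOD₅

Y_obs = Y / (1 + k_d θ_c) = 0.619 / (1 + 0.0757 × 15.9) = 0.619 / 2.204 = 0.2809.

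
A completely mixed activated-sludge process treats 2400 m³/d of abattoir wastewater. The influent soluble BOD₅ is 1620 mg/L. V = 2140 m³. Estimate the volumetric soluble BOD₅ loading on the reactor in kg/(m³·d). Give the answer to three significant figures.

L_v ≈ 1.82 kg soluble BOD₅/(m³·d)

L_v = Q S₀ / V = 2400 × 1620 × 10⁻³ / 2140 = 1.817 kg/(m³·d).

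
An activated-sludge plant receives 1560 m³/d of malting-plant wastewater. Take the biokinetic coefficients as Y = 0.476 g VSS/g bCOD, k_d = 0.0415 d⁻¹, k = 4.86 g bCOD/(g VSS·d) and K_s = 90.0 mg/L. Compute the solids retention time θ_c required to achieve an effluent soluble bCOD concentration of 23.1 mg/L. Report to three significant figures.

θ_c ≈ 2.32 d

Specific growth rate at S = 23.1 mg/L: μ = YkS/(K_s+S) = 0.476·4.86·23.1/(90.0+23.1) = 0.4725 d⁻¹.
θ_c = 1/(μ − k_d) = 1/(0.4725 − 0.0415) = 1/0.4310 = 2.320 d.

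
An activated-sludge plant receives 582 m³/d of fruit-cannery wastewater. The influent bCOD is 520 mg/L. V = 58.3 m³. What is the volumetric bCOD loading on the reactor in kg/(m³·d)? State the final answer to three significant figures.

L_v ≈ 5.19 kg bCOD/(m³·d)

L_v = Q S₀ / V = 582 × 520 × 10⁻³ / 58.30 = 5.191 kg/(m³·d).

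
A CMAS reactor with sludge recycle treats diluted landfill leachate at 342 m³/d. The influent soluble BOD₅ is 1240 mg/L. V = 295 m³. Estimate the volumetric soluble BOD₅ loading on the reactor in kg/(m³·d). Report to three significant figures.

Applied soluble BOD₅ load per unit volume = Q·S₀/V = (342 × 1240/1000)/295.0 = 1.438 kg soluble BOD₅·m⁻³·d⁻¹.

L_v ≈ 1.44 kg soluble BOD₅/(m³·d)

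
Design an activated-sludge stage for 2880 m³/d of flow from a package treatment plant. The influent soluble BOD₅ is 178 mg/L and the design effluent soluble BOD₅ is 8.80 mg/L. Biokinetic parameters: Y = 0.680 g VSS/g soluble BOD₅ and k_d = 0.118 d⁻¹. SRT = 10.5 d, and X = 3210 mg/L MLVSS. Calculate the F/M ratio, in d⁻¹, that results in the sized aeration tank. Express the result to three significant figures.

Steady-state biomass mass balance: V·X·(1 + k_d·θ_c) = Y·Q·(S₀ − S)·θ_c, so V = 0.680 × 2880 × (178 − 8.80) × 10.5 / [3210 × (1 + 0.118 × 10.5)] = 3.48×10^6 / 7187 = 484.1 m³.
F/M = Q·S₀ / (V·X) = 2880 × 178 / (484.1 × 3210) = 0.3299 g soluble BOD₅·(g VSS·d)⁻¹.

F/M ≈ 0.330 d⁻¹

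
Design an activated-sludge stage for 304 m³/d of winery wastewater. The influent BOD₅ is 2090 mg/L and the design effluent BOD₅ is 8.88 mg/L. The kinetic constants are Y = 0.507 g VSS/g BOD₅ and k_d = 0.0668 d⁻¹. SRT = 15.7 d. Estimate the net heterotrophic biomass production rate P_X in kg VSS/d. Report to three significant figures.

P_X ≈ 157 kg VSS/d

Correct the yield for decay: Y_obs = Y/(1 + k_d θ_c) = 0.507 / (1 + 0.0668 × 15.7) = 0.507 / 2.049 = 0.2475.
Mass of BOD₅ removed per day: Q(S₀ − S) = 304 × 2081 g/m³ = 632.7 kg/d.
So the net sludge growth is P_X = 0.2475 × 632.7 = 156.6 kg VSS/d.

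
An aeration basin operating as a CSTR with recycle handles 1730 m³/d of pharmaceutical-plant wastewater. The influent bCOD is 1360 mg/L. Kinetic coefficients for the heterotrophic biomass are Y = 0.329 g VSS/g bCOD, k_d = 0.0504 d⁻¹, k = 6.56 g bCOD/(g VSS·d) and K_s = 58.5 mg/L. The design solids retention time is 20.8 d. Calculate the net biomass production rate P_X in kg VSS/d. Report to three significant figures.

P_X ≈ 377 kg VSS/d

From the Monod/SRT balance for a CMAS, S = K_s·(1+k_d θ_c)/[θ_c·(Y k − k_d) − 1] = 58.5 × (1 + 0.0504 × 20.8) / [20.8 × (0.329 × 6.56 − 0.0504) − 1] = 119.8 / 42.84 = 2.797 mg/L.
Observed yield with endogenous decay: Y_obs = Y / (1 + k_d·θ_c) = 0.329 / (1 + 0.0504 × 20.8) = 0.329 / 2.048 = 0.1606 g VSS/g bCOD.
Q·(S₀ − S) = 1730 × (1360 − 2.80) × 10⁻³ = 2348 kg/d removed.
So the net sludge growth is P_X = 0.1606 × 2348 = 377.1 kg VSS/d.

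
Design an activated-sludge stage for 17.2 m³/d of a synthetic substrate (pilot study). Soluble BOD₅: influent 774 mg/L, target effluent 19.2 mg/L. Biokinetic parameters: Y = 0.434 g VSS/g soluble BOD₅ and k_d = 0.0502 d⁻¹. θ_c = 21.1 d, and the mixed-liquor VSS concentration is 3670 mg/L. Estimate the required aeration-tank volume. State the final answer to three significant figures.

Rearranging the biomass balance for a CMAS with decay, V = Y·Q·ΔS·θ_c / [X·(1+k_d θ_c)] = 0.434 × 17.2 × (774 − 19.2) × 21.1 / [3670 × (1 + 0.0502 × 21.1)] = 1.19×10^5 / 7557 = 15.73 m³.

V ≈ 15.7 m³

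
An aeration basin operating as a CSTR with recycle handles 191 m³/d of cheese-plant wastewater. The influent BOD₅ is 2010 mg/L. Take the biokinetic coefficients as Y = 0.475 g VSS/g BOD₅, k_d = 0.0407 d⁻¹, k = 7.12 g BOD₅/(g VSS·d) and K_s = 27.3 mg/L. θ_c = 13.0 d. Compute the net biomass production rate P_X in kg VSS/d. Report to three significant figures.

P_X ≈ 119 kg VSS/d

Effluent substrate depends only on kinetics and SRT: S = K_s(1 + k_d θ_c) / [θ_c(Yk − k_d) − 1] = 27.3 × (1 + 0.0407 × 13.0) / [13.0 × (0.475 × 7.12 − 0.0407) − 1] = 41.74 / 42.44 = 0.9837 mg/L.
The observed yield is Y_obs = Y/(1 + k_d·θ_c) = 0.475 / (1 + 0.0407 × 13.0) = 0.475 / 1.529 = 0.3106 g VSS per g BOD₅ removed.
Substrate removed = Q·(S₀ − S) = 191 m³/d × (2010 − 0.984) g/m³ = 3.84×10^5 g/d = 383.7 kg/d.
Biomass produced: P_X = Y_obs·Q·ΔS = 0.3106 × 383.7 ≈ 119.2 kg VSS/d.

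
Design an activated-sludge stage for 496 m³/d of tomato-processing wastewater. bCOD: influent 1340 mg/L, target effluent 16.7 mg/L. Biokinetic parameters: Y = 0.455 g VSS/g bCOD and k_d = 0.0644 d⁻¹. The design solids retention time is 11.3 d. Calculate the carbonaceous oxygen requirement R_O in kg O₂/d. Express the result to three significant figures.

R_O ≈ 411 kg O₂/d

Y_obs = Y / (1 + k_d θ_c) = 0.455 / (1 + 0.0644 × 11.3) = 0.455 / 1.728 = 0.2634.
ΔS = 1340 − 16.7 = 1323 mg/L, so the substrate removal rate is 496 × 1323/1000 = 656.4 kg bCOD/d.
P_X = Y_obs·Q·(S₀ − S) = 0.2634 × 656.4 = 172.9 kg VSS/d.
R_O = Q·(S₀ − S) − 1.42·P_X = 656.4 − 1.42 × 172.9 = 410.9 kg O₂/d.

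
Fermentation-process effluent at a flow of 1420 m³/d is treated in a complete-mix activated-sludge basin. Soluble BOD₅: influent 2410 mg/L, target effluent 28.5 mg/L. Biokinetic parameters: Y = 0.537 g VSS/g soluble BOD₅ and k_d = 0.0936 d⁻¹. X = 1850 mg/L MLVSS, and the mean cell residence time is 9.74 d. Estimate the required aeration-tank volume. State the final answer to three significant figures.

V ≈ 5000 m³

From the SRT design equation V = Y Q (S₀−S) θ_c / [X (1 + k_d θ_c)] = 0.537 × 1420 × (2410 − 28.5) × 9.74 / [1850 × (1 + 0.0936 × 9.74)] = 1.77×10^7 / 3537 = 5001 m³.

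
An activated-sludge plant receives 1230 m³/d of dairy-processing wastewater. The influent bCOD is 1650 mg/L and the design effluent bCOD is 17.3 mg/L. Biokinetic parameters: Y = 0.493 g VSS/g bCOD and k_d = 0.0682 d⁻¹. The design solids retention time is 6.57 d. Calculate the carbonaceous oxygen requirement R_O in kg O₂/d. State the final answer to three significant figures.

The observed yield is Y_obs = Y/(1 + k_d·θ_c) = 0.493 / (1 + 0.0682 × 6.57) = 0.493 / 1.448 = 0.3405 g VSS per g bCOD removed.
Mass of bCOD removed per day: Q(S₀ − S) = 1230 × 1633 g/m³ = 2008 kg/d.
Net sludge production P_X = 0.3405 × 2008 = 683.7 kg VSS/d.
R_O = Q·(S₀ − S) − 1.42·P_X = 2008 − 1.42 × 683.7 = 1037 kg O₂/d.

R_O ≈ 1040 kg O₂/d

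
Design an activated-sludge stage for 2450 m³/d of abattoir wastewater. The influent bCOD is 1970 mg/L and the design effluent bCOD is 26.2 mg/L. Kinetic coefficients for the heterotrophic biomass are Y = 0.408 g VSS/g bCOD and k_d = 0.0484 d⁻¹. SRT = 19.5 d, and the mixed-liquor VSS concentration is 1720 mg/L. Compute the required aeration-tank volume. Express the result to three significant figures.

V ≈ 11300 m³

From the SRT design equation V = Y Q (S₀−S) θ_c / [X (1 + k_d θ_c)] = 0.408 × 2450 × (1970 − 26.2) × 19.5 / [1720 × (1 + 0.0484 × 19.5)] = 3.79×10^7 / 3343 = 11333 m³.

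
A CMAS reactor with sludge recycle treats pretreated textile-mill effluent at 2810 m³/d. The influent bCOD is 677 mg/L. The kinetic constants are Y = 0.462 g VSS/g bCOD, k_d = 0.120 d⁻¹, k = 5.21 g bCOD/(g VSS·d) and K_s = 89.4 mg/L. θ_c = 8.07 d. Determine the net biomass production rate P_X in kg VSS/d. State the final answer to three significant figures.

From the Monod/SRT balance for a CMAS, S = K_s·(1+k_d θ_c)/[θ_c·(Y k − k_d) − 1] = 89.4 × (1 + 0.120 × 8.07) / [8.07 × (0.462 × 5.21 − 0.120) − 1] = 176.0 / 17.46 = 10.08 mg/L.
Correct the yield for decay: Y_obs = Y/(1 + k_d θ_c) = 0.462 / (1 + 0.120 × 8.07) = 0.462 / 1.968 = 0.2347.
Mass of bCOD removed per day: Q(S₀ − S) = 2810 × 666.9 g/m³ = 1874 kg/d.
P_X = Y_obs · Q(S₀ − S) = 0.2347 × 1874 = 439.8 kg VSS/d.

P_X ≈ 440 kg VSS/d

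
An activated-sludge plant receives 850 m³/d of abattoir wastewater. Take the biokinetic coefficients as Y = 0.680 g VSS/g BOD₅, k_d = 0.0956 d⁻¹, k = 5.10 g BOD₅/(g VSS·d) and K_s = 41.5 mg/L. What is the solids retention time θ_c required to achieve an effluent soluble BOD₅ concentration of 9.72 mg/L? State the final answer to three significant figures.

θ_c ≈ 1.78 d

Specific growth rate at S = 9.72 mg/L: μ = YkS/(K_s+S) = 0.680·5.10·9.72/(41.5+9.72) = 0.6581 d⁻¹.
Then 1/θ_c = μ − k_d = 0.6581 − 0.0956 = 0.5625 d⁻¹, giving θ_c = 1.778 d.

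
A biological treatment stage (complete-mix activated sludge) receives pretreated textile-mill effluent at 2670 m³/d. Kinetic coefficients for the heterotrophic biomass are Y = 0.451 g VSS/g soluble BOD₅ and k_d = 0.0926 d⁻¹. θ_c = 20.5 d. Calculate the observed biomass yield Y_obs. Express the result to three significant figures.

Y_obs = Y / (1 + k_d θ_c) = 0.451 / (1 + 0.0926 × 20.5) = 0.451 / 2.898 = 0.1556.

Y_obs ≈ 0.156 g VSS/g soluble BOD₅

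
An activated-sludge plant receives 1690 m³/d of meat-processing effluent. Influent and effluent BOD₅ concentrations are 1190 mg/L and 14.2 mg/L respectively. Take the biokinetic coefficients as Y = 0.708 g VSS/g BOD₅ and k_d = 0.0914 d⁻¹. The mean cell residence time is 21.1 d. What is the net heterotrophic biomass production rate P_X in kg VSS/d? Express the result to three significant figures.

P_X ≈ 480 kg VSS/d

Y_obs = Y / (1 + k_d θ_c) = 0.708 / (1 + 0.0914 × 21.1) = 0.708 / 2.929 = 0.2418.
ΔS = 1190 − 14.2 = 1176 mg/L, so the substrate removal rate is 1690 × 1176/1000 = 1987 kg BOD₅/d.
So the net sludge growth is P_X = 0.2418 × 1987 = 480.4 kg VSS/d.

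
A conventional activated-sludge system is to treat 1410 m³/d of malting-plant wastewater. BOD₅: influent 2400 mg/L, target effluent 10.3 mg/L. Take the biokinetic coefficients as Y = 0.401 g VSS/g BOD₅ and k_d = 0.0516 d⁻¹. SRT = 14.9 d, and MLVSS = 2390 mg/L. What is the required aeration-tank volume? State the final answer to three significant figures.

V ≈ 4760 m³

From the SRT design equation V = Y Q (S₀−S) θ_c / [X (1 + k_d θ_c)] = 0.401 × 1410 × (2400 − 10.3) × 14.9 / [2390 × (1 + 0.0516 × 14.9)] = 2.01×10^7 / 4228 = 4762 m³.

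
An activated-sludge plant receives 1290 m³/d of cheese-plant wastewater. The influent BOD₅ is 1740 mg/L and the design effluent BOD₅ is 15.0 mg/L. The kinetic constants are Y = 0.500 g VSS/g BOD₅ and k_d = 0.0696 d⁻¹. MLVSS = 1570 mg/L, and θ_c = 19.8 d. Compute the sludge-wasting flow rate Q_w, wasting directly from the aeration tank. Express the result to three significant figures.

Q_w ≈ 298 m³/d

From the SRT design equation V = Y Q (S₀−S) θ_c / [X (1 + k_d θ_c)] = 0.500 × 1290 × (1740 − 15.0) × 19.8 / [1570 × (1 + 0.0696 × 19.8)] = 2.2×10^7 / 3734 = 5900 m³.
Wasting from the aeration tank: Q_w = V / θ_c = 5900 / 19.8 = 298.0 m³/d.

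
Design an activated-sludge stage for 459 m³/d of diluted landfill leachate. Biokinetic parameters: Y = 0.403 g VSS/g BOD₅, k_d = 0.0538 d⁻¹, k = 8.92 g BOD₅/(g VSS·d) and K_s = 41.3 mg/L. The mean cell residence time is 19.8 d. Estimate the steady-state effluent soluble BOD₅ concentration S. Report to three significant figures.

S ≈ 1.23 mg/L

Effluent substrate depends only on kinetics and SRT: S = K_s(1 + k_d θ_c) / [θ_c(Yk − k_d) − 1] = 41.3 × (1 + 0.0538 × 19.8) / [19.8 × (0.403 × 8.92 − 0.0538) − 1] = 85.29 / 69.11 = 1.234 mg/L.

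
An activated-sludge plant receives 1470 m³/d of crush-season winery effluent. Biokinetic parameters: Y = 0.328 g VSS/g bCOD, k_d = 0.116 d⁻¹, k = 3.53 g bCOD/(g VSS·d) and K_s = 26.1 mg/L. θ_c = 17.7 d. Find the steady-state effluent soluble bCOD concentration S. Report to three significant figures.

S ≈ 4.57 mg/L

For a completely mixed reactor with recycle the Lawrence–McCarty relation gives S = K_s·(1 + k_d·θ_c) / [θ_c·(Y·k − k_d) − 1] = 26.1 × (1 + 0.116 × 17.7) / [17.7 × (0.328 × 3.53 − 0.116) − 1] = 79.69 / 17.44 = 4.569 mg/L.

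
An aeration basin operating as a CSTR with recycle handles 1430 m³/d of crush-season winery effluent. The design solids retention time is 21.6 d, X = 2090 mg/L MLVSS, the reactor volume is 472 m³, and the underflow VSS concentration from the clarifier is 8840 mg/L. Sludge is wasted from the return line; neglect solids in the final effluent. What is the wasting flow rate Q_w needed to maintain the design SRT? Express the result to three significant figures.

Q_w = (V·X)/(θ_c X_r) = 472.0 × 2090 / (21.6 × 8840) = 5.166 m³/d.

Q_w ≈ 5.17 m³/d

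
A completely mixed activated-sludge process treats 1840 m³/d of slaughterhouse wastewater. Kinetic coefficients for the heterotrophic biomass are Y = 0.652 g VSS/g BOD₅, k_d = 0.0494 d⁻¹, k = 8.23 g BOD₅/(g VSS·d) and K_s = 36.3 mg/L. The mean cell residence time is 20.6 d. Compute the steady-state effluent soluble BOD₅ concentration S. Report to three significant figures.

Effluent substrate depends only on kinetics and SRT: S = K_s(1 + k_d θ_c) / [θ_c(Yk − k_d) − 1] = 36.3 × (1 + 0.0494 × 20.6) / [20.6 × (0.652 × 8.23 − 0.0494) − 1] = 73.24 / 108.5 = 0.6749 mg/L.

S ≈ 0.675 mg/L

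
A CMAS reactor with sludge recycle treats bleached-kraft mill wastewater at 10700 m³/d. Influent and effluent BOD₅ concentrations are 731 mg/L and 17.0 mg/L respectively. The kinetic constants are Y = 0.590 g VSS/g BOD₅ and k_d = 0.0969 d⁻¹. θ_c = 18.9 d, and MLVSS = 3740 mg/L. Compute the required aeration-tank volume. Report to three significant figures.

Steady-state biomass mass balance: V·X·(1 + k_d·θ_c) = Y·Q·(S₀ − S)·θ_c, so V = 0.590 × 10700 × (731 − 17.0) × 18.9 / [3740 × (1 + 0.0969 × 18.9)] = 8.52×10^7 / 10589 = 8045 m³.

V ≈ 8040 m³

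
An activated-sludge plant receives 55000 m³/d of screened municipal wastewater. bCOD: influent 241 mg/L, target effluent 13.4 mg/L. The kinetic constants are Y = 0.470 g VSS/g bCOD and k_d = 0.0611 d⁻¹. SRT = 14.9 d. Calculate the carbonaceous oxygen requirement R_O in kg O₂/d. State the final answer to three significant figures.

R_O ≈ 8140 kg O₂/d

The observed yield is Y_obs = Y/(1 + k_d·θ_c) = 0.470 / (1 + 0.0611 × 14.9) = 0.470 / 1.910 = 0.2460 g VSS per g bCOD removed.
Mass of bCOD removed per day: Q(S₀ − S) = 55000 × 227.6 g/m³ = 12518 kg/d.
P_X = Y_obs·Q·(S₀ − S) = 0.2460 × 12518 = 3080 kg VSS/d.
Carbonaceous O₂ demand = substrate oxidised − cell-mass equivalent = 12518 − 1.42 × 3080 = 8145 kg O₂/d.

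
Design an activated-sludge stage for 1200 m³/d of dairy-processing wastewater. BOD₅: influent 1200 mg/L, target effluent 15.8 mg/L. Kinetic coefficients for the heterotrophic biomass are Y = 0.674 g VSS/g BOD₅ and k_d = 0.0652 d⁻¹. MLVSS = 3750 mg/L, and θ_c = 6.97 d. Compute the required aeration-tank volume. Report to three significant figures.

Steady-state biomass mass balance: V·X·(1 + k_d·θ_c) = Y·Q·(S₀ − S)·θ_c, so V = 0.674 × 1200 × (1200 − 15.8) × 6.97 / [3750 × (1 + 0.0652 × 6.97)] = 6.68×10^6 / 5454 = 1224 m³.

V ≈ 1220 m³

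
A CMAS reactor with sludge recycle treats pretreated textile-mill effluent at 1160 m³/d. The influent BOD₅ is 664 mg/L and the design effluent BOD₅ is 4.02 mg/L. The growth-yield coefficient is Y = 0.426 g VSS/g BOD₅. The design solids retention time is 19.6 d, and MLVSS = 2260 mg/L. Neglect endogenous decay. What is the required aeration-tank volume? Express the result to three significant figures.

With k_d = 0 the design equation reduces to V = Y Q (S₀−S) θ_c / X = 0.426 × 1160 × (664 − 4.02) × 19.6 / 2260 = 2828 m³.

V ≈ 2830 m³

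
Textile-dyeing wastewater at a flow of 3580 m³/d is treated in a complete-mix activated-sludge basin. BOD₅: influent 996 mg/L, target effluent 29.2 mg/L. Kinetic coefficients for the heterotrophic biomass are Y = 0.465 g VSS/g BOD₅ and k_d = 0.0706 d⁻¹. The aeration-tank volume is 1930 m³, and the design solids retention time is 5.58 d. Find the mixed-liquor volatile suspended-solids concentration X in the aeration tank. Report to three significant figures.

X = Y·Q·ΔS·θ_c / [V·(1 + k_d θ_c)] = 0.465 × 3580 × (996 − 29.2) × 5.58 / [1930 × (1 + 0.0706 × 5.58)] = 3338 mg/L.

X ≈ 3340 mg/L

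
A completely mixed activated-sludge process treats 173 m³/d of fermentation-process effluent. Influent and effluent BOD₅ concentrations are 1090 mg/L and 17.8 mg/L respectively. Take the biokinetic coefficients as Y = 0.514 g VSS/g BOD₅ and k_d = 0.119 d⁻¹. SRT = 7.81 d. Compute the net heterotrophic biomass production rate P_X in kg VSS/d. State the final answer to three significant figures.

Y_obs = Y / (1 + k_d θ_c) = 0.514 / (1 + 0.119 × 7.81) = 0.514 / 1.929 = 0.2664.
ΔS = 1090 − 17.8 = 1072 mg/L, so the substrate removal rate is 173 × 1072/1000 = 185.5 kg BOD₅/d.
Net biomass production P_X = Y_obs × Q·(S₀ − S) = 0.2664 × 185.5 = 49.42 kg VSS/d.

P_X ≈ 49.4 kg VSS/d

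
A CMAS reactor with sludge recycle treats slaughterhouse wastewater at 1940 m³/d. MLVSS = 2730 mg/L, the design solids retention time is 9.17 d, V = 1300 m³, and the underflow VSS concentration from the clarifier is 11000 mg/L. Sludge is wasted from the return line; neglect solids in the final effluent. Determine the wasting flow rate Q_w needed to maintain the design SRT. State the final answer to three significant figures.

Wasting from the return line (neglecting effluent solids): Q_w = V·X / (θ_c·X_r) = 1300 × 2730 / (9.17 × 11000) = 35.18 m³/d.

Q_w ≈ 35.2 m³/d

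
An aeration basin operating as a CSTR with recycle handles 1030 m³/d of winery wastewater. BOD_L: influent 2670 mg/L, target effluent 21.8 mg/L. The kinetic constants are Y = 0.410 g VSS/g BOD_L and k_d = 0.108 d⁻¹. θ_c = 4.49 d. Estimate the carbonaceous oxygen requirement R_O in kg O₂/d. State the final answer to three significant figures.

Correct the yield for decay: Y_obs = Y/(1 + k_d θ_c) = 0.410 / (1 + 0.108 × 4.49) = 0.410 / 1.485 = 0.2761.
ΔS = 2670 − 21.8 = 2648 mg/L, so the substrate removal rate is 1030 × 2648/1000 = 2728 kg BOD_L/d.
Net sludge production P_X = 0.2761 × 2728 = 753.1 kg VSS/d.
R_O = Q·(S₀ − S) − 1.42·P_X = 2728 − 1.42 × 753.1 = 1658 kg O₂/d.

R_O ≈ 1660 kg O₂/d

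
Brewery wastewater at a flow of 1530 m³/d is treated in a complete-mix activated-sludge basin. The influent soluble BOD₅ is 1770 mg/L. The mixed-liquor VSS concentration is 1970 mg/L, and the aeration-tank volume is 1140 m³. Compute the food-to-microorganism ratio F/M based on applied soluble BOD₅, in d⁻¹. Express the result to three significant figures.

F/M ≈ 1.21 d⁻¹

F/M = applied load / biomass = Q·S₀/(V·X) = 1530 × 1770 / (1140 × 1970) = 1.206 d⁻¹.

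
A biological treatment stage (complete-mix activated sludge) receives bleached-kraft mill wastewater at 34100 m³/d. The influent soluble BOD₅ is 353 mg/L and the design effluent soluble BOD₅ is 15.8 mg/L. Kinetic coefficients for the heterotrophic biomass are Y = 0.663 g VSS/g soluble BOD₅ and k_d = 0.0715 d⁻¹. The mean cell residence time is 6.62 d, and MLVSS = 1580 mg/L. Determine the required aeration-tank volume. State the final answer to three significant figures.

From the SRT design equation V = Y Q (S₀−S) θ_c / [X (1 + k_d θ_c)] = 0.663 × 34100 × (353 − 15.8) × 6.62 / [1580 × (1 + 0.0715 × 6.62)] = 5.05×10^7 / 2328 = 21680 m³.

V ≈ 21700 m³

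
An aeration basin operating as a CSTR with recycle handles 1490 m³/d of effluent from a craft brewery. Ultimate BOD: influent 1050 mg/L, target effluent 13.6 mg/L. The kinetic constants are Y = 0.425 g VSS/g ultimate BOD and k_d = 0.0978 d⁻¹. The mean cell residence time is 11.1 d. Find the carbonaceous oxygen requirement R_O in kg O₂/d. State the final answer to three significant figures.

Correct the yield for decay: Y_obs = Y/(1 + k_d θ_c) = 0.425 / (1 + 0.0978 × 11.1) = 0.425 / 2.086 = 0.2038.
ΔS = 1050 − 13.6 = 1036 mg/L, so the substrate removal rate is 1490 × 1036/1000 = 1544 kg ultimate BOD/d.
P_X = Y_obs·Q·(S₀ − S) = 0.2038 × 1544 = 314.7 kg VSS/d.
R_O = Q·(S₀ − S) − 1.42·P_X = 1544 − 1.42 × 314.7 = 1097 kg O₂/d.

R_O ≈ 1100 kg O₂/d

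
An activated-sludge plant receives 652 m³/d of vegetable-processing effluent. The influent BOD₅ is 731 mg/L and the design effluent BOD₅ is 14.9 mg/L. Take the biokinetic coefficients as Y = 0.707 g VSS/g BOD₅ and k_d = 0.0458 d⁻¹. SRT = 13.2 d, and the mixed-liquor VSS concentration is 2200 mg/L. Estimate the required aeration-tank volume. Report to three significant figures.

V ≈ 1230 m³

From the SRT design equation V = Y Q (S₀−S) θ_c / [X (1 + k_d θ_c)] = 0.707 × 652 × (731 − 14.9) × 13.2 / [2200 × (1 + 0.0458 × 13.2)] = 4.36×10^6 / 3530 = 1234 m³.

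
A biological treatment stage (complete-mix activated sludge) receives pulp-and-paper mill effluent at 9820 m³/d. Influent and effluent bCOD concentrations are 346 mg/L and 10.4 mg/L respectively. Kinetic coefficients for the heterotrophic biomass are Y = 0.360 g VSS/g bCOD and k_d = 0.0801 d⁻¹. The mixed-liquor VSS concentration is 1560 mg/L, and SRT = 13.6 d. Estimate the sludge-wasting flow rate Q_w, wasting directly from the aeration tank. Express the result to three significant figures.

Rearranging the biomass balance for a CMAS with decay, V = Y·Q·ΔS·θ_c / [X·(1+k_d θ_c)] = 0.360 × 9820 × (346 − 10.4) × 13.6 / [1560 × (1 + 0.0801 × 13.6)] = 1.61×10^7 / 3259 = 4950 m³.
For wasting at MLVSS concentration, Q_w = V/θ_c = 4950/13.6 = 364.0 m³/d.

Q_w ≈ 364 m³/d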